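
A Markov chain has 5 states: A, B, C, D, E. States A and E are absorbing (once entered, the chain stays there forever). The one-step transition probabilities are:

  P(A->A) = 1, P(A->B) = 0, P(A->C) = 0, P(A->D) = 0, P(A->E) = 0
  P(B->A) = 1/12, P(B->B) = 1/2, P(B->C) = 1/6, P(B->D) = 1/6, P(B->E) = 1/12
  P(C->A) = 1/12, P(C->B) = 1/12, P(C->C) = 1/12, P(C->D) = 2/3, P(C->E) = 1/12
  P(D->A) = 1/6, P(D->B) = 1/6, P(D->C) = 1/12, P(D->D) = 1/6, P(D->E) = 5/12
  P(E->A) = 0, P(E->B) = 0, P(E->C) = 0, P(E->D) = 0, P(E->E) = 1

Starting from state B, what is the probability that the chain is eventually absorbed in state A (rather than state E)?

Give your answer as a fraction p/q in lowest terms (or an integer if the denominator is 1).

Let a_i = P(absorbed in A | start in state i).
Boundary conditions: a_A = 1, a_E = 0.
For each transient state i, a_i = sum_j P(i->j) * a_j:
  a_B = 1/12*a_A + 1/2*a_B + 1/6*a_C + 1/6*a_D + 1/12*a_E
  a_C = 1/12*a_A + 1/12*a_B + 1/12*a_C + 2/3*a_D + 1/12*a_E
  a_D = 1/6*a_A + 1/6*a_B + 1/12*a_C + 1/6*a_D + 5/12*a_E

Substituting a_A = 1 and a_E = 0, rearrange to (I - Q) a = r where r[i] = P(i -> A):
  [1/2, -1/6, -1/6] . (a_B, a_C, a_D) = 1/12
  [-1/12, 11/12, -2/3] . (a_B, a_C, a_D) = 1/12
  [-1/6, -1/12, 5/6] . (a_B, a_C, a_D) = 1/6

Solving yields:
  a_B = 100/257
  a_C = 91/257
  a_D = 161/514

Starting state is B, so the absorption probability is a_B = 100/257.

Answer: 100/257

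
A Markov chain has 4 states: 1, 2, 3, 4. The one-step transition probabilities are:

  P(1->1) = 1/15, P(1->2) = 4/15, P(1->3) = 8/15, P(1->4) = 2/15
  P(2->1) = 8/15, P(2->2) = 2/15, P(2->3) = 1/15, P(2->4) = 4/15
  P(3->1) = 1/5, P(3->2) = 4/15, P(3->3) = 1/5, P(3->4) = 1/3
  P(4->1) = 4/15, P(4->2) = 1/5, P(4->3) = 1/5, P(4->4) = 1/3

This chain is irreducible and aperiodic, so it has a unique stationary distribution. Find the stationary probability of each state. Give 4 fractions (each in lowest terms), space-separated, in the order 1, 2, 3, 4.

Answer: 559/2177 478/2177 558/2177 582/2177

Derivation:
The stationary distribution satisfies pi = pi * P, i.e.:
  pi_1 = 1/15*pi_1 + 8/15*pi_2 + 1/5*pi_3 + 4/15*pi_4
  pi_2 = 4/15*pi_1 + 2/15*pi_2 + 4/15*pi_3 + 1/5*pi_4
  pi_3 = 8/15*pi_1 + 1/15*pi_2 + 1/5*pi_3 + 1/5*pi_4
  pi_4 = 2/15*pi_1 + 4/15*pi_2 + 1/3*pi_3 + 1/3*pi_4
with normalization: pi_1 + pi_2 + pi_3 + pi_4 = 1.

Using the first 3 balance equations plus normalization, the linear system A*pi = b is:
  [-14/15, 8/15, 1/5, 4/15] . pi = 0
  [4/15, -13/15, 4/15, 1/5] . pi = 0
  [8/15, 1/15, -4/5, 1/5] . pi = 0
  [1, 1, 1, 1] . pi = 1

Solving yields:
  pi_1 = 559/2177
  pi_2 = 478/2177
  pi_3 = 558/2177
  pi_4 = 582/2177

Verification (pi * P):
  559/2177*1/15 + 478/2177*8/15 + 558/2177*1/5 + 582/2177*4/15 = 559/2177 = pi_1  (ok)
  559/2177*4/15 + 478/2177*2/15 + 558/2177*4/15 + 582/2177*1/5 = 478/2177 = pi_2  (ok)
  559/2177*8/15 + 478/2177*1/15 + 558/2177*1/5 + 582/2177*1/5 = 558/2177 = pi_3  (ok)
  559/2177*2/15 + 478/2177*4/15 + 558/2177*1/3 + 582/2177*1/3 = 582/2177 = pi_4  (ok)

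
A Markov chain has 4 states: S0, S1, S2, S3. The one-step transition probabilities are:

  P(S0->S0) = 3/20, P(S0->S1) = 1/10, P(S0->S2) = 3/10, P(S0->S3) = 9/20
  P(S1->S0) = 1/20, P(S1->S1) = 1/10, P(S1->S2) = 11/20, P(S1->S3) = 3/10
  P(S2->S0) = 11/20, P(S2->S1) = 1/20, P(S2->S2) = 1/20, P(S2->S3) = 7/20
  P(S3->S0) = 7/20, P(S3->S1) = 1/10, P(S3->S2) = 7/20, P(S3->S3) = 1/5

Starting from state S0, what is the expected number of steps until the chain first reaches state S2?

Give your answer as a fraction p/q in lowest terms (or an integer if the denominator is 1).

Let h_i = expected steps to first reach S2 from state i.
Boundary: h_S2 = 0.
First-step equations for the other states:
  h_S0 = 1 + 3/20*h_S0 + 1/10*h_S1 + 3/10*h_S2 + 9/20*h_S3
  h_S1 = 1 + 1/20*h_S0 + 1/10*h_S1 + 11/20*h_S2 + 3/10*h_S3
  h_S3 = 1 + 7/20*h_S0 + 1/10*h_S1 + 7/20*h_S2 + 1/5*h_S3

Substituting h_S2 = 0 and rearranging gives the linear system (I - Q) h = 1:
  [17/20, -1/10, -9/20] . (h_S0, h_S1, h_S3) = 1
  [-1/20, 9/10, -3/10] . (h_S0, h_S1, h_S3) = 1
  [-7/20, -1/10, 4/5] . (h_S0, h_S1, h_S3) = 1

Solving yields:
  h_S0 = 625/214
  h_S1 = 945/428
  h_S3 = 300/107

Starting state is S0, so the expected hitting time is h_S0 = 625/214.

Answer: 625/214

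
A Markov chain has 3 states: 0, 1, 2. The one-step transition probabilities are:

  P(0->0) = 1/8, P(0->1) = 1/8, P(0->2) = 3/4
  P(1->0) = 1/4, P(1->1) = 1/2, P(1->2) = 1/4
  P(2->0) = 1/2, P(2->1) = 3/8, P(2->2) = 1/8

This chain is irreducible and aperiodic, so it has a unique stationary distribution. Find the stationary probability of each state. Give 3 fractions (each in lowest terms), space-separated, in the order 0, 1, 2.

The stationary distribution satisfies pi = pi * P, i.e.:
  pi_0 = 1/8*pi_0 + 1/4*pi_1 + 1/2*pi_2
  pi_1 = 1/8*pi_0 + 1/2*pi_1 + 3/8*pi_2
  pi_2 = 3/4*pi_0 + 1/4*pi_1 + 1/8*pi_2
with normalization: pi_0 + pi_1 + pi_2 = 1.

Using the first 2 balance equations plus normalization, the linear system A*pi = b is:
  [-7/8, 1/4, 1/2] . pi = 0
  [1/8, -1/2, 3/8] . pi = 0
  [1, 1, 1] . pi = 1

Solving yields:
  pi_0 = 22/73
  pi_1 = 25/73
  pi_2 = 26/73

Verification (pi * P):
  22/73*1/8 + 25/73*1/4 + 26/73*1/2 = 22/73 = pi_0  (ok)
  22/73*1/8 + 25/73*1/2 + 26/73*3/8 = 25/73 = pi_1  (ok)
  22/73*3/4 + 25/73*1/4 + 26/73*1/8 = 26/73 = pi_2  (ok)

Answer: 22/73 25/73 26/73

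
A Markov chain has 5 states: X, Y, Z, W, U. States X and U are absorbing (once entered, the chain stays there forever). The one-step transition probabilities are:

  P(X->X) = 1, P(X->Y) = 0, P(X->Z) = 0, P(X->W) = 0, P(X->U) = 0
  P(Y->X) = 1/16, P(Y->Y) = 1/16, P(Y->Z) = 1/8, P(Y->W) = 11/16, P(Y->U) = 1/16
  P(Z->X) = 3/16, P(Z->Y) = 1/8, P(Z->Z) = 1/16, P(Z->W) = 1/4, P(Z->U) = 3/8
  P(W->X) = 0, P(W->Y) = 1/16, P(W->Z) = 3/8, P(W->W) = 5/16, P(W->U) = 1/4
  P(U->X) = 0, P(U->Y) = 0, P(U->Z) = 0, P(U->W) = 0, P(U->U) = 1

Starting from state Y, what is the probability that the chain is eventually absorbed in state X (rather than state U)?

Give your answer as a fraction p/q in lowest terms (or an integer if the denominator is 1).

Let a_i = P(absorbed in X | start in state i).
Boundary conditions: a_X = 1, a_U = 0.
For each transient state i, a_i = sum_j P(i->j) * a_j:
  a_Y = 1/16*a_X + 1/16*a_Y + 1/8*a_Z + 11/16*a_W + 1/16*a_U
  a_Z = 3/16*a_X + 1/8*a_Y + 1/16*a_Z + 1/4*a_W + 3/8*a_U
  a_W = 0*a_X + 1/16*a_Y + 3/8*a_Z + 5/16*a_W + 1/4*a_U

Substituting a_X = 1 and a_U = 0, rearrange to (I - Q) a = r where r[i] = P(i -> X):
  [15/16, -1/8, -11/16] . (a_Y, a_Z, a_W) = 1/16
  [-1/8, 15/16, -1/4] . (a_Y, a_Z, a_W) = 3/16
  [-1/16, -3/8, 11/16] . (a_Y, a_Z, a_W) = 0

Solving yields:
  a_Y = 405/1766
  a_Z = 244/883
  a_W = 303/1766

Starting state is Y, so the absorption probability is a_Y = 405/1766.

Answer: 405/1766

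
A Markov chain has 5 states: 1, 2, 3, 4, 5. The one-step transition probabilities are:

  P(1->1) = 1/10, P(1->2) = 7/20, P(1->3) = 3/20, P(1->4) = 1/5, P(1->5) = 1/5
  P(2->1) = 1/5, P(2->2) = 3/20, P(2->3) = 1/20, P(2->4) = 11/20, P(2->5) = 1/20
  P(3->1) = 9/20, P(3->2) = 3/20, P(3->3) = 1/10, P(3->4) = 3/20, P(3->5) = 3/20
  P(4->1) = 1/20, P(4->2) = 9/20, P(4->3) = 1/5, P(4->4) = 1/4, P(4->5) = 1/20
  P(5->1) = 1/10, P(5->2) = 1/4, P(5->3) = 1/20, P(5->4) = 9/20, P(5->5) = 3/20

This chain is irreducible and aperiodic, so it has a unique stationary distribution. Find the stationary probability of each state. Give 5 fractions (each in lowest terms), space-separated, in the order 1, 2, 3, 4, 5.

The stationary distribution satisfies pi = pi * P, i.e.:
  pi_1 = 1/10*pi_1 + 1/5*pi_2 + 9/20*pi_3 + 1/20*pi_4 + 1/10*pi_5
  pi_2 = 7/20*pi_1 + 3/20*pi_2 + 3/20*pi_3 + 9/20*pi_4 + 1/4*pi_5
  pi_3 = 3/20*pi_1 + 1/20*pi_2 + 1/10*pi_3 + 1/5*pi_4 + 1/20*pi_5
  pi_4 = 1/5*pi_1 + 11/20*pi_2 + 3/20*pi_3 + 1/4*pi_4 + 9/20*pi_5
  pi_5 = 1/5*pi_1 + 1/20*pi_2 + 3/20*pi_3 + 1/20*pi_4 + 3/20*pi_5
with normalization: pi_1 + pi_2 + pi_3 + pi_4 + pi_5 = 1.

Using the first 4 balance equations plus normalization, the linear system A*pi = b is:
  [-9/10, 1/5, 9/20, 1/20, 1/10] . pi = 0
  [7/20, -17/20, 3/20, 9/20, 1/4] . pi = 0
  [3/20, 1/20, -9/10, 1/5, 1/20] . pi = 0
  [1/5, 11/20, 3/20, -3/4, 9/20] . pi = 0
  [1, 1, 1, 1, 1] . pi = 1

Solving yields:
  pi_1 = 3828/24689
  pi_2 = 14391/49378
  pi_3 = 3014/24689
  pi_4 = 8307/24689
  pi_5 = 4689/49378

Verification (pi * P):
  3828/24689*1/10 + 14391/49378*1/5 + 3014/24689*9/20 + 8307/24689*1/20 + 4689/49378*1/10 = 3828/24689 = pi_1  (ok)
  3828/24689*7/20 + 14391/49378*3/20 + 3014/24689*3/20 + 8307/24689*9/20 + 4689/49378*1/4 = 14391/49378 = pi_2  (ok)
  3828/24689*3/20 + 14391/49378*1/20 + 3014/24689*1/10 + 8307/24689*1/5 + 4689/49378*1/20 = 3014/24689 = pi_3  (ok)
  3828/24689*1/5 + 14391/49378*11/20 + 3014/24689*3/20 + 8307/24689*1/4 + 4689/49378*9/20 = 8307/24689 = pi_4  (ok)
  3828/24689*1/5 + 14391/49378*1/20 + 3014/24689*3/20 + 8307/24689*1/20 + 4689/49378*3/20 = 4689/49378 = pi_5  (ok)

Answer: 3828/24689 14391/49378 3014/24689 8307/24689 4689/49378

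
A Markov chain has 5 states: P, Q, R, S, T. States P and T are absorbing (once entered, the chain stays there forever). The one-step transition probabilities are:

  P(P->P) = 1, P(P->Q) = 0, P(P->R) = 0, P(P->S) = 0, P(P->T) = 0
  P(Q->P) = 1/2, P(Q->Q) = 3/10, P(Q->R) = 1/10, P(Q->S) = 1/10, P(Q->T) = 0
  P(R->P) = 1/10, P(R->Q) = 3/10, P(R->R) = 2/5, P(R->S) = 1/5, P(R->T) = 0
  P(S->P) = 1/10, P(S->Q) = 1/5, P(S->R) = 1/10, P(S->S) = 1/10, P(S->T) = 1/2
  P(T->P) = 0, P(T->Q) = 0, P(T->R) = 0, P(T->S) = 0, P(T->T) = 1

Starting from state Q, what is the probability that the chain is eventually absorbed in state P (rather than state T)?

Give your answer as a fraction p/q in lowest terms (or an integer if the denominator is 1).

Let a_i = P(absorbed in P | start in state i).
Boundary conditions: a_P = 1, a_T = 0.
For each transient state i, a_i = sum_j P(i->j) * a_j:
  a_Q = 1/2*a_P + 3/10*a_Q + 1/10*a_R + 1/10*a_S + 0*a_T
  a_R = 1/10*a_P + 3/10*a_Q + 2/5*a_R + 1/5*a_S + 0*a_T
  a_S = 1/10*a_P + 1/5*a_Q + 1/10*a_R + 1/10*a_S + 1/2*a_T

Substituting a_P = 1 and a_T = 0, rearrange to (I - Q) a = r where r[i] = P(i -> P):
  [7/10, -1/10, -1/10] . (a_Q, a_R, a_S) = 1/2
  [-3/10, 3/5, -1/5] . (a_Q, a_R, a_S) = 1/10
  [-1/5, -1/10, 9/10] . (a_Q, a_R, a_S) = 1/10

Solving yields:
  a_Q = 139/159
  a_R = 233/318
  a_S = 41/106

Starting state is Q, so the absorption probability is a_Q = 139/159.

Answer: 139/159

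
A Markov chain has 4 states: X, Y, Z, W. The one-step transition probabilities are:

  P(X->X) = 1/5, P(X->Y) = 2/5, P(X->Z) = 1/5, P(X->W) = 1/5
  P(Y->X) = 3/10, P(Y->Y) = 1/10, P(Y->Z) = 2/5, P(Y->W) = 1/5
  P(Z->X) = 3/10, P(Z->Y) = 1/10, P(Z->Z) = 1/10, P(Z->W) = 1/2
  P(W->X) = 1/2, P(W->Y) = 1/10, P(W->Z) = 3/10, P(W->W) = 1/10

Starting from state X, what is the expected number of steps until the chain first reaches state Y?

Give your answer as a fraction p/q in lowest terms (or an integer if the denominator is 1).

Answer: 295/79

Derivation:
Let h_i = expected steps to first reach Y from state i.
Boundary: h_Y = 0.
First-step equations for the other states:
  h_X = 1 + 1/5*h_X + 2/5*h_Y + 1/5*h_Z + 1/5*h_W
  h_Z = 1 + 3/10*h_X + 1/10*h_Y + 1/10*h_Z + 1/2*h_W
  h_W = 1 + 1/2*h_X + 1/10*h_Y + 3/10*h_Z + 1/10*h_W

Substituting h_Y = 0 and rearranging gives the linear system (I - Q) h = 1:
  [4/5, -1/5, -1/5] . (h_X, h_Z, h_W) = 1
  [-3/10, 9/10, -1/2] . (h_X, h_Z, h_W) = 1
  [-1/2, -3/10, 9/10] . (h_X, h_Z, h_W) = 1

Solving yields:
  h_X = 295/79
  h_Z = 400/79
  h_W = 385/79

Starting state is X, so the expected hitting time is h_X = 295/79.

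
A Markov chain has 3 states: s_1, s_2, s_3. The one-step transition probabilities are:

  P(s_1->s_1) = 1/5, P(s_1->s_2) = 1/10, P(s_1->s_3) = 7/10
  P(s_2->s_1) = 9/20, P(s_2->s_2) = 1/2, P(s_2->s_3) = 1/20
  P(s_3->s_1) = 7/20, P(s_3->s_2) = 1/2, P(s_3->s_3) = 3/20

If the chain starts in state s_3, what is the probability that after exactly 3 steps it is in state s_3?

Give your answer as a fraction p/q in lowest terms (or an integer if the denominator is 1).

Computing P^3 by repeated multiplication:
P^1 =
  s_1: [1/5, 1/10, 7/10]
  s_2: [9/20, 1/2, 1/20]
  s_3: [7/20, 1/2, 3/20]
P^2 =
  s_1: [33/100, 21/50, 1/4]
  s_2: [133/400, 8/25, 139/400]
  s_3: [139/400, 9/25, 117/400]
P^3 =
  s_1: [137/400, 46/125, 579/2000]
  s_2: [2657/8000, 367/1000, 2407/8000]
  s_3: [2671/8000, 361/1000, 2441/8000]

(P^3)[s_3 -> s_3] = 2441/8000

Answer: 2441/8000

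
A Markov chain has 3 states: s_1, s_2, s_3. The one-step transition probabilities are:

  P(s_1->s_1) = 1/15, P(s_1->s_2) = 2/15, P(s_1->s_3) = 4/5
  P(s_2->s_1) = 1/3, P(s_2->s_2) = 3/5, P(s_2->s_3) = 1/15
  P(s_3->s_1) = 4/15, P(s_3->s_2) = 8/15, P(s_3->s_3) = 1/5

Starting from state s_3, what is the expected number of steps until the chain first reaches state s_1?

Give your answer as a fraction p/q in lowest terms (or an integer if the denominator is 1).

Answer: 105/32

Derivation:
Let h_i = expected steps to first reach s_1 from state i.
Boundary: h_s_1 = 0.
First-step equations for the other states:
  h_s_2 = 1 + 1/3*h_s_1 + 3/5*h_s_2 + 1/15*h_s_3
  h_s_3 = 1 + 4/15*h_s_1 + 8/15*h_s_2 + 1/5*h_s_3

Substituting h_s_1 = 0 and rearranging gives the linear system (I - Q) h = 1:
  [2/5, -1/15] . (h_s_2, h_s_3) = 1
  [-8/15, 4/5] . (h_s_2, h_s_3) = 1

Solving yields:
  h_s_2 = 195/64
  h_s_3 = 105/32

Starting state is s_3, so the expected hitting time is h_s_3 = 105/32.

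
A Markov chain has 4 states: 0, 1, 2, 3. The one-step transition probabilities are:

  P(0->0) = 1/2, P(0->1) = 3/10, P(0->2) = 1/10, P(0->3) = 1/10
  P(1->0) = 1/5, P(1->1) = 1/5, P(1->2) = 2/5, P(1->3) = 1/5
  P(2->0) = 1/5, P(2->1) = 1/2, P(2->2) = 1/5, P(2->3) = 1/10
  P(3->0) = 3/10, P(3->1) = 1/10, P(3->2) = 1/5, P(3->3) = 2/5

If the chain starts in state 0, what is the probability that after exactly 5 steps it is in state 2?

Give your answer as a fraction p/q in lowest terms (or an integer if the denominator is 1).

Answer: 22459/100000

Derivation:
Computing P^5 by repeated multiplication:
P^1 =
  0: [1/2, 3/10, 1/10, 1/10]
  1: [1/5, 1/5, 2/5, 1/5]
  2: [1/5, 1/2, 1/5, 1/10]
  3: [3/10, 1/10, 1/5, 2/5]
P^2 =
  0: [9/25, 27/100, 21/100, 4/25]
  1: [7/25, 8/25, 11/50, 9/50]
  2: [27/100, 27/100, 7/25, 9/50]
  3: [33/100, 1/4, 19/100, 23/100]
P^3 =
  0: [81/250, 283/1000, 109/500, 7/40]
  1: [151/500, 69/250, 59/250, 93/500]
  2: [299/1000, 293/1000, 227/1000, 181/1000]
  3: [161/500, 267/1000, 217/1000, 97/500]
P^4 =
  0: [3147/10000, 2803/10000, 1121/5000, 113/625]
  1: [773/2500, 353/1250, 9/40, 917/5000]
  2: [1539/5000, 2799/10000, 2287/10000, 459/2500]
  3: [79/250, 2779/10000, 553/2500, 1849/10000]
P^5 =
  0: [31249/100000, 5613/20000, 22459/100000, 18227/100000]
  1: [3111/10000, 3501/12500, 5639/25000, 9163/50000]
  2: [3107/10000, 28103/100000, 563/2500, 18307/100000]
  3: [31329/100000, 27947/100000, 11199/50000, 9163/50000]

(P^5)[0 -> 2] = 22459/100000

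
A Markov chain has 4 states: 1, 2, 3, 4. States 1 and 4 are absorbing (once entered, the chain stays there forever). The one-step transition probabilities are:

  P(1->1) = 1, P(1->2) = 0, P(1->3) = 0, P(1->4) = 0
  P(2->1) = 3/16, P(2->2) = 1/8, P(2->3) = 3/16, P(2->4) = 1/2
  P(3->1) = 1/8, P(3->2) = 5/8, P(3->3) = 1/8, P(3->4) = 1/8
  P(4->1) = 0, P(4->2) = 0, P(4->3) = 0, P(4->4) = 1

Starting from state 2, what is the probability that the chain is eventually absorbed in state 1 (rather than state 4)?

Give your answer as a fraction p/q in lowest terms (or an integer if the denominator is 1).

Answer: 24/83

Derivation:
Let a_i = P(absorbed in 1 | start in state i).
Boundary conditions: a_1 = 1, a_4 = 0.
For each transient state i, a_i = sum_j P(i->j) * a_j:
  a_2 = 3/16*a_1 + 1/8*a_2 + 3/16*a_3 + 1/2*a_4
  a_3 = 1/8*a_1 + 5/8*a_2 + 1/8*a_3 + 1/8*a_4

Substituting a_1 = 1 and a_4 = 0, rearrange to (I - Q) a = r where r[i] = P(i -> 1):
  [7/8, -3/16] . (a_2, a_3) = 3/16
  [-5/8, 7/8] . (a_2, a_3) = 1/8

Solving yields:
  a_2 = 24/83
  a_3 = 29/83

Starting state is 2, so the absorption probability is a_2 = 24/83.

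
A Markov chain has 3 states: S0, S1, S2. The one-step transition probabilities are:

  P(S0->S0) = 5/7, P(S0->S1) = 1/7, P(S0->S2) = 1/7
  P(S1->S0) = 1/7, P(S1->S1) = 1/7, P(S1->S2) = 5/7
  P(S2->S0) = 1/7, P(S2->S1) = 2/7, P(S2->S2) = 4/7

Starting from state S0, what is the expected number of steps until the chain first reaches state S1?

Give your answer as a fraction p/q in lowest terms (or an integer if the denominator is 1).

Answer: 28/5

Derivation:
Let h_i = expected steps to first reach S1 from state i.
Boundary: h_S1 = 0.
First-step equations for the other states:
  h_S0 = 1 + 5/7*h_S0 + 1/7*h_S1 + 1/7*h_S2
  h_S2 = 1 + 1/7*h_S0 + 2/7*h_S1 + 4/7*h_S2

Substituting h_S1 = 0 and rearranging gives the linear system (I - Q) h = 1:
  [2/7, -1/7] . (h_S0, h_S2) = 1
  [-1/7, 3/7] . (h_S0, h_S2) = 1

Solving yields:
  h_S0 = 28/5
  h_S2 = 21/5

Starting state is S0, so the expected hitting time is h_S0 = 28/5.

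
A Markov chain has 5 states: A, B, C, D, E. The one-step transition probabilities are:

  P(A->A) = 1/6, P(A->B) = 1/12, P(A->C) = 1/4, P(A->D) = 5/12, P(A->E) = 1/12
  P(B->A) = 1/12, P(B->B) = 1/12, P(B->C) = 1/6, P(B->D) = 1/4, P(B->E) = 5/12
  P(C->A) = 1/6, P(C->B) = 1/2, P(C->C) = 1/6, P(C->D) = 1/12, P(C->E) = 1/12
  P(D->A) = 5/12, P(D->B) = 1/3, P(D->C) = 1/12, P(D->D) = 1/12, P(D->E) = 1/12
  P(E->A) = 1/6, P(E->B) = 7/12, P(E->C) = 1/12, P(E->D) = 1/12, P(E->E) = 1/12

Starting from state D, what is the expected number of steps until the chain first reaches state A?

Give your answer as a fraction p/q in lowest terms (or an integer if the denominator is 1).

Let h_i = expected steps to first reach A from state i.
Boundary: h_A = 0.
First-step equations for the other states:
  h_B = 1 + 1/12*h_A + 1/12*h_B + 1/6*h_C + 1/4*h_D + 5/12*h_E
  h_C = 1 + 1/6*h_A + 1/2*h_B + 1/6*h_C + 1/12*h_D + 1/12*h_E
  h_D = 1 + 5/12*h_A + 1/3*h_B + 1/12*h_C + 1/12*h_D + 1/12*h_E
  h_E = 1 + 1/6*h_A + 7/12*h_B + 1/12*h_C + 1/12*h_D + 1/12*h_E

Substituting h_A = 0 and rearranging gives the linear system (I - Q) h = 1:
  [11/12, -1/6, -1/4, -5/12] . (h_B, h_C, h_D, h_E) = 1
  [-1/2, 5/6, -1/12, -1/12] . (h_B, h_C, h_D, h_E) = 1
  [-1/3, -1/12, 11/12, -1/12] . (h_B, h_C, h_D, h_E) = 1
  [-7/12, -1/12, -1/12, 11/12] . (h_B, h_C, h_D, h_E) = 1

Solving yields:
  h_B = 720/121
  h_C = 4896/847
  h_D = 3648/847
  h_E = 4908/847

Starting state is D, so the expected hitting time is h_D = 3648/847.

Answer: 3648/847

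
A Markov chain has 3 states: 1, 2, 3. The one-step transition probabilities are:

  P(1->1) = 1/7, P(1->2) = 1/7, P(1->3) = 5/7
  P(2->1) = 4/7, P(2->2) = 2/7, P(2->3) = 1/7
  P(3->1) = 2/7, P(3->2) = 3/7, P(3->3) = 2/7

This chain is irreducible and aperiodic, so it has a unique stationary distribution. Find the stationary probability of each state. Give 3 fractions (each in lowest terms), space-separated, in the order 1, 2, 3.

The stationary distribution satisfies pi = pi * P, i.e.:
  pi_1 = 1/7*pi_1 + 4/7*pi_2 + 2/7*pi_3
  pi_2 = 1/7*pi_1 + 2/7*pi_2 + 3/7*pi_3
  pi_3 = 5/7*pi_1 + 1/7*pi_2 + 2/7*pi_3
with normalization: pi_1 + pi_2 + pi_3 = 1.

Using the first 2 balance equations plus normalization, the linear system A*pi = b is:
  [-6/7, 4/7, 2/7] . pi = 0
  [1/7, -5/7, 3/7] . pi = 0
  [1, 1, 1] . pi = 1

Solving yields:
  pi_1 = 11/34
  pi_2 = 5/17
  pi_3 = 13/34

Verification (pi * P):
  11/34*1/7 + 5/17*4/7 + 13/34*2/7 = 11/34 = pi_1  (ok)
  11/34*1/7 + 5/17*2/7 + 13/34*3/7 = 5/17 = pi_2  (ok)
  11/34*5/7 + 5/17*1/7 + 13/34*2/7 = 13/34 = pi_3  (ok)

Answer: 11/34 5/17 13/34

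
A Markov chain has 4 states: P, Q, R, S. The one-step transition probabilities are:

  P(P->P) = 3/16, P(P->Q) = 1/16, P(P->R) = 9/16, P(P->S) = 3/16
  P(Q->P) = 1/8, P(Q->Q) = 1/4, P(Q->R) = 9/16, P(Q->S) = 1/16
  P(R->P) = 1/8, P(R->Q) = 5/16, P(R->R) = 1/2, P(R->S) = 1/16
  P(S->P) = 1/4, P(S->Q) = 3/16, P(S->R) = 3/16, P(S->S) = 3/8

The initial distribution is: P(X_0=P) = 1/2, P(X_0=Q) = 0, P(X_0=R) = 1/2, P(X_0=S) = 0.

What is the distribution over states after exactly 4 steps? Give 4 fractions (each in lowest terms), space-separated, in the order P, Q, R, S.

Propagating the distribution step by step (d_{t+1} = d_t * P):
d_0 = (P=1/2, Q=0, R=1/2, S=0)
  d_1[P] = 1/2*3/16 + 0*1/8 + 1/2*1/8 + 0*1/4 = 5/32
  d_1[Q] = 1/2*1/16 + 0*1/4 + 1/2*5/16 + 0*3/16 = 3/16
  d_1[R] = 1/2*9/16 + 0*9/16 + 1/2*1/2 + 0*3/16 = 17/32
  d_1[S] = 1/2*3/16 + 0*1/16 + 1/2*1/16 + 0*3/8 = 1/8
d_1 = (P=5/32, Q=3/16, R=17/32, S=1/8)
  d_2[P] = 5/32*3/16 + 3/16*1/8 + 17/32*1/8 + 1/8*1/4 = 77/512
  d_2[Q] = 5/32*1/16 + 3/16*1/4 + 17/32*5/16 + 1/8*3/16 = 63/256
  d_2[R] = 5/32*9/16 + 3/16*9/16 + 17/32*1/2 + 1/8*3/16 = 247/512
  d_2[S] = 5/32*3/16 + 3/16*1/16 + 17/32*1/16 + 1/8*3/8 = 31/256
d_2 = (P=77/512, Q=63/256, R=247/512, S=31/256)
  d_3[P] = 77/512*3/16 + 63/256*1/8 + 247/512*1/8 + 31/256*1/4 = 1225/8192
  d_3[Q] = 77/512*1/16 + 63/256*1/4 + 247/512*5/16 + 31/256*3/16 = 1001/4096
  d_3[R] = 77/512*9/16 + 63/256*9/16 + 247/512*1/2 + 31/256*3/16 = 3989/8192
  d_3[S] = 77/512*3/16 + 63/256*1/16 + 247/512*1/16 + 31/256*3/8 = 61/512
d_3 = (P=1225/8192, Q=1001/4096, R=3989/8192, S=61/512)
  d_4[P] = 1225/8192*3/16 + 1001/4096*1/8 + 3989/8192*1/8 + 61/512*1/4 = 19561/131072
  d_4[Q] = 1225/8192*1/16 + 1001/4096*1/4 + 3989/8192*5/16 + 61/512*3/16 = 16053/65536
  d_4[R] = 1225/8192*9/16 + 1001/4096*9/16 + 3989/8192*1/2 + 61/512*3/16 = 63883/131072
  d_4[S] = 1225/8192*3/16 + 1001/4096*1/16 + 3989/8192*1/16 + 61/512*3/8 = 7761/65536
d_4 = (P=19561/131072, Q=16053/65536, R=63883/131072, S=7761/65536)

Answer: 19561/131072 16053/65536 63883/131072 7761/65536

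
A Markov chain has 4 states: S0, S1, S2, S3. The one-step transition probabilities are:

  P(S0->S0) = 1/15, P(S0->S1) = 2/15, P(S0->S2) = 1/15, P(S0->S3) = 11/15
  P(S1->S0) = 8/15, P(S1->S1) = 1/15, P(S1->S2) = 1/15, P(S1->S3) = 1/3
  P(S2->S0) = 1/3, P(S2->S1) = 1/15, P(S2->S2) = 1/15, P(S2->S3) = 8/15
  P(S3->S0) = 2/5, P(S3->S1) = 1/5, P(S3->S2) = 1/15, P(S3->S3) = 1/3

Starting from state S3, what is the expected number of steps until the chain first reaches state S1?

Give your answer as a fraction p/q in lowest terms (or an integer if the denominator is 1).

Let h_i = expected steps to first reach S1 from state i.
Boundary: h_S1 = 0.
First-step equations for the other states:
  h_S0 = 1 + 1/15*h_S0 + 2/15*h_S1 + 1/15*h_S2 + 11/15*h_S3
  h_S2 = 1 + 1/3*h_S0 + 1/15*h_S1 + 1/15*h_S2 + 8/15*h_S3
  h_S3 = 1 + 2/5*h_S0 + 1/5*h_S1 + 1/15*h_S2 + 1/3*h_S3

Substituting h_S1 = 0 and rearranging gives the linear system (I - Q) h = 1:
  [14/15, -1/15, -11/15] . (h_S0, h_S2, h_S3) = 1
  [-1/3, 14/15, -8/15] . (h_S0, h_S2, h_S3) = 1
  [-2/5, -1/15, 2/3] . (h_S0, h_S2, h_S3) = 1

Solving yields:
  h_S0 = 1575/257
  h_S2 = 1695/257
  h_S3 = 1500/257

Starting state is S3, so the expected hitting time is h_S3 = 1500/257.

Answer: 1500/257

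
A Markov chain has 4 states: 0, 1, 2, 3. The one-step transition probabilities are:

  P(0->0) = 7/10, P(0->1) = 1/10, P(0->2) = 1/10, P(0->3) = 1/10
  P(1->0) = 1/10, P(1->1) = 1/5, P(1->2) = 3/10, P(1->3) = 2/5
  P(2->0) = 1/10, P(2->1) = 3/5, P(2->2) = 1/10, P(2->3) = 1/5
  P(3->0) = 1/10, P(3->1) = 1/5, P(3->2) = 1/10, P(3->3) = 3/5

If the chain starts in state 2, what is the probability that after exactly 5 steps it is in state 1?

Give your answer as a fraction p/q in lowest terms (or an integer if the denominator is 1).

Answer: 6/25

Derivation:
Computing P^5 by repeated multiplication:
P^1 =
  0: [7/10, 1/10, 1/10, 1/10]
  1: [1/10, 1/5, 3/10, 2/5]
  2: [1/10, 3/5, 1/10, 1/5]
  3: [1/10, 1/5, 1/10, 3/5]
P^2 =
  0: [13/25, 17/100, 3/25, 19/100]
  1: [4/25, 31/100, 7/50, 39/100]
  2: [4/25, 23/100, 11/50, 39/100]
  3: [4/25, 23/100, 7/50, 47/100]
P^3 =
  0: [103/250, 49/250, 67/500, 129/500]
  1: [49/250, 6/25, 81/500, 201/500]
  2: [49/250, 34/125, 73/500, 193/500]
  3: [49/250, 6/25, 73/500, 209/500]
P^4 =
  0: [217/625, 531/2500, 87/625, 753/2500]
  1: [136/625, 613/2500, 37/250, 973/2500]
  2: [136/625, 597/2500, 193/1250, 973/2500]
  3: [136/625, 597/2500, 37/250, 989/2500]
P^5 =
  0: [1927/6250, 1381/6250, 1781/12500, 4103/12500]
  1: [1441/6250, 742/3125, 1863/12500, 4787/12500]
  2: [1441/6250, 6/25, 1847/12500, 4771/12500]
  3: [1441/6250, 742/3125, 1847/12500, 4803/12500]

(P^5)[2 -> 1] = 6/25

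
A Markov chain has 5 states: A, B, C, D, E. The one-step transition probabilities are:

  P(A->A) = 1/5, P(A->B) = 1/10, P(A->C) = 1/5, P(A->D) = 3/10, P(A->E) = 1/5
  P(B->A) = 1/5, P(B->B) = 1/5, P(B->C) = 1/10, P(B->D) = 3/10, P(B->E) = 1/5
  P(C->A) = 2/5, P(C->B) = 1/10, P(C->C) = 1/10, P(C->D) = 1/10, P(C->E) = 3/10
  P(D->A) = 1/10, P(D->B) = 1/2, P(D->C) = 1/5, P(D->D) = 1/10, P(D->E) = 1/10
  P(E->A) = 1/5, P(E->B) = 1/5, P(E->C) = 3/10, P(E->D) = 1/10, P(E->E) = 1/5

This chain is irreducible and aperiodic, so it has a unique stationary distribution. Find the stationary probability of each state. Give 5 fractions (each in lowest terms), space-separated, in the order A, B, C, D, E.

The stationary distribution satisfies pi = pi * P, i.e.:
  pi_A = 1/5*pi_A + 1/5*pi_B + 2/5*pi_C + 1/10*pi_D + 1/5*pi_E
  pi_B = 1/10*pi_A + 1/5*pi_B + 1/10*pi_C + 1/2*pi_D + 1/5*pi_E
  pi_C = 1/5*pi_A + 1/10*pi_B + 1/10*pi_C + 1/5*pi_D + 3/10*pi_E
  pi_D = 3/10*pi_A + 3/10*pi_B + 1/10*pi_C + 1/10*pi_D + 1/10*pi_E
  pi_E = 1/5*pi_A + 1/5*pi_B + 3/10*pi_C + 1/10*pi_D + 1/5*pi_E
with normalization: pi_A + pi_B + pi_C + pi_D + pi_E = 1.

Using the first 4 balance equations plus normalization, the linear system A*pi = b is:
  [-4/5, 1/5, 2/5, 1/10, 1/5] . pi = 0
  [1/10, -4/5, 1/10, 1/2, 1/5] . pi = 0
  [1/5, 1/10, -9/10, 1/5, 3/10] . pi = 0
  [3/10, 3/10, 1/10, -9/10, 1/10] . pi = 0
  [1, 1, 1, 1, 1] . pi = 1

Solving yields:
  pi_A = 1248/5741
  pi_B = 2483/11482
  pi_C = 1035/5741
  pi_D = 1072/5741
  pi_E = 2289/11482

Verification (pi * P):
  1248/5741*1/5 + 2483/11482*1/5 + 1035/5741*2/5 + 1072/5741*1/10 + 2289/11482*1/5 = 1248/5741 = pi_A  (ok)
  1248/5741*1/10 + 2483/11482*1/5 + 1035/5741*1/10 + 1072/5741*1/2 + 2289/11482*1/5 = 2483/11482 = pi_B  (ok)
  1248/5741*1/5 + 2483/11482*1/10 + 1035/5741*1/10 + 1072/5741*1/5 + 2289/11482*3/10 = 1035/5741 = pi_C  (ok)
  1248/5741*3/10 + 2483/11482*3/10 + 1035/5741*1/10 + 1072/5741*1/10 + 2289/11482*1/10 = 1072/5741 = pi_D  (ok)
  1248/5741*1/5 + 2483/11482*1/5 + 1035/5741*3/10 + 1072/5741*1/10 + 2289/11482*1/5 = 2289/11482 = pi_E  (ok)

Answer: 1248/5741 2483/11482 1035/5741 1072/5741 2289/11482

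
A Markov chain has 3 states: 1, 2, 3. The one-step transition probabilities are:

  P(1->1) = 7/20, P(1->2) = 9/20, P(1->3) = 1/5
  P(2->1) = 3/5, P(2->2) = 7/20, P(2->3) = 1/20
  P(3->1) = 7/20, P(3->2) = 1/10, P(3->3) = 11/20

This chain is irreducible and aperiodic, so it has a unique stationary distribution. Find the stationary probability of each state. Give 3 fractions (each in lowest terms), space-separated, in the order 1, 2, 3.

Answer: 23/53 89/265 61/265

Derivation:
The stationary distribution satisfies pi = pi * P, i.e.:
  pi_1 = 7/20*pi_1 + 3/5*pi_2 + 7/20*pi_3
  pi_2 = 9/20*pi_1 + 7/20*pi_2 + 1/10*pi_3
  pi_3 = 1/5*pi_1 + 1/20*pi_2 + 11/20*pi_3
with normalization: pi_1 + pi_2 + pi_3 = 1.

Using the first 2 balance equations plus normalization, the linear system A*pi = b is:
  [-13/20, 3/5, 7/20] . pi = 0
  [9/20, -13/20, 1/10] . pi = 0
  [1, 1, 1] . pi = 1

Solving yields:
  pi_1 = 23/53
  pi_2 = 89/265
  pi_3 = 61/265

Verification (pi * P):
  23/53*7/20 + 89/265*3/5 + 61/265*7/20 = 23/53 = pi_1  (ok)
  23/53*9/20 + 89/265*7/20 + 61/265*1/10 = 89/265 = pi_2  (ok)
  23/53*1/5 + 89/265*1/20 + 61/265*11/20 = 61/265 = pi_3  (ok)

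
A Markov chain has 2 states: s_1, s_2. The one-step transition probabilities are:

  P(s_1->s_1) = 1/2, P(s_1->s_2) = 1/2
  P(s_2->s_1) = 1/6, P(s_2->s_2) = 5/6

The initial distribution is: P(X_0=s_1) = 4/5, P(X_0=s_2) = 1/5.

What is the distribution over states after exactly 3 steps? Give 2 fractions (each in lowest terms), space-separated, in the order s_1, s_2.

Answer: 73/270 197/270

Derivation:
Propagating the distribution step by step (d_{t+1} = d_t * P):
d_0 = (s_1=4/5, s_2=1/5)
  d_1[s_1] = 4/5*1/2 + 1/5*1/6 = 13/30
  d_1[s_2] = 4/5*1/2 + 1/5*5/6 = 17/30
d_1 = (s_1=13/30, s_2=17/30)
  d_2[s_1] = 13/30*1/2 + 17/30*1/6 = 14/45
  d_2[s_2] = 13/30*1/2 + 17/30*5/6 = 31/45
d_2 = (s_1=14/45, s_2=31/45)
  d_3[s_1] = 14/45*1/2 + 31/45*1/6 = 73/270
  d_3[s_2] = 14/45*1/2 + 31/45*5/6 = 197/270
d_3 = (s_1=73/270, s_2=197/270)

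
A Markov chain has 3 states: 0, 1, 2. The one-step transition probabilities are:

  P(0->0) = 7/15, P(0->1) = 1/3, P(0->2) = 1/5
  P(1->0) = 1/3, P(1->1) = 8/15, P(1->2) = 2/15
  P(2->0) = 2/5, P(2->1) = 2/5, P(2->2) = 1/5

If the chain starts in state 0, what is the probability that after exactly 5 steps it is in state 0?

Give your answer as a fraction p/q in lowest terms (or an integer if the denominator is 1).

Computing P^5 by repeated multiplication:
P^1 =
  0: [7/15, 1/3, 1/5]
  1: [1/3, 8/15, 2/15]
  2: [2/5, 2/5, 1/5]
P^2 =
  0: [92/225, 31/75, 8/45]
  1: [29/75, 101/225, 37/225]
  2: [2/5, 32/75, 13/75]
P^3 =
  0: [1349/3375, 1444/3375, 194/1125]
  1: [1336/3375, 293/675, 574/3375]
  2: [448/1125, 484/1125, 193/1125]
P^4 =
  0: [4031/10125, 269/625, 8681/50625]
  1: [6707/16875, 21844/50625, 1732/10125]
  2: [746/1875, 1454/3375, 2891/16875]
P^5 =
  0: [302116/759375, 327173/759375, 1606/9375]
  1: [302027/759375, 327317/759375, 130031/759375]
  2: [100694/253125, 109076/253125, 8671/50625]

(P^5)[0 -> 0] = 302116/759375

Answer: 302116/759375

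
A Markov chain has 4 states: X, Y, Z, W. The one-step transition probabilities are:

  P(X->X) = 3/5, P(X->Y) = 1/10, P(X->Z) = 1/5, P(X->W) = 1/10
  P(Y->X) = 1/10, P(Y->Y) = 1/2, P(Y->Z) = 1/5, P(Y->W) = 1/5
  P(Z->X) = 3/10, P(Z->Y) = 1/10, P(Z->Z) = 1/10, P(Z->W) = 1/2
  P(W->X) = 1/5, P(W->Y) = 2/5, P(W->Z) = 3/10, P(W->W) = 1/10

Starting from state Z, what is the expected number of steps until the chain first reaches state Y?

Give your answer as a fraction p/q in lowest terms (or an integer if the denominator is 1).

Let h_i = expected steps to first reach Y from state i.
Boundary: h_Y = 0.
First-step equations for the other states:
  h_X = 1 + 3/5*h_X + 1/10*h_Y + 1/5*h_Z + 1/10*h_W
  h_Z = 1 + 3/10*h_X + 1/10*h_Y + 1/10*h_Z + 1/2*h_W
  h_W = 1 + 1/5*h_X + 2/5*h_Y + 3/10*h_Z + 1/10*h_W

Substituting h_Y = 0 and rearranging gives the linear system (I - Q) h = 1:
  [2/5, -1/5, -1/10] . (h_X, h_Z, h_W) = 1
  [-3/10, 9/10, -1/2] . (h_X, h_Z, h_W) = 1
  [-1/5, -3/10, 9/10] . (h_X, h_Z, h_W) = 1

Solving yields:
  h_X = 1060/163
  h_Z = 940/163
  h_W = 730/163

Starting state is Z, so the expected hitting time is h_Z = 940/163.

Answer: 940/163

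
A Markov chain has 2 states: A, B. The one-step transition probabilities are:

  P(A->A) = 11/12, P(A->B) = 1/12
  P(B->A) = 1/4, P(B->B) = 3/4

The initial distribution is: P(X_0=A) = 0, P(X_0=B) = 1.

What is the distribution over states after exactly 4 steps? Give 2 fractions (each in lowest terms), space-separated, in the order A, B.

Propagating the distribution step by step (d_{t+1} = d_t * P):
d_0 = (A=0, B=1)
  d_1[A] = 0*11/12 + 1*1/4 = 1/4
  d_1[B] = 0*1/12 + 1*3/4 = 3/4
d_1 = (A=1/4, B=3/4)
  d_2[A] = 1/4*11/12 + 3/4*1/4 = 5/12
  d_2[B] = 1/4*1/12 + 3/4*3/4 = 7/12
d_2 = (A=5/12, B=7/12)
  d_3[A] = 5/12*11/12 + 7/12*1/4 = 19/36
  d_3[B] = 5/12*1/12 + 7/12*3/4 = 17/36
d_3 = (A=19/36, B=17/36)
  d_4[A] = 19/36*11/12 + 17/36*1/4 = 65/108
  d_4[B] = 19/36*1/12 + 17/36*3/4 = 43/108
d_4 = (A=65/108, B=43/108)

Answer: 65/108 43/108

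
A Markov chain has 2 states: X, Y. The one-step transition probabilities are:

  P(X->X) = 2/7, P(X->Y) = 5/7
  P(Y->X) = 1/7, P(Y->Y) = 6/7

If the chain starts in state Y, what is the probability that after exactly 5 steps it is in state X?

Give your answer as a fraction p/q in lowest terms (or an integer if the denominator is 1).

Answer: 2801/16807

Derivation:
Computing P^5 by repeated multiplication:
P^1 =
  X: [2/7, 5/7]
  Y: [1/7, 6/7]
P^2 =
  X: [9/49, 40/49]
  Y: [8/49, 41/49]
P^3 =
  X: [58/343, 285/343]
  Y: [57/343, 286/343]
P^4 =
  X: [401/2401, 2000/2401]
  Y: [400/2401, 2001/2401]
P^5 =
  X: [2802/16807, 14005/16807]
  Y: [2801/16807, 14006/16807]

(P^5)[Y -> X] = 2801/16807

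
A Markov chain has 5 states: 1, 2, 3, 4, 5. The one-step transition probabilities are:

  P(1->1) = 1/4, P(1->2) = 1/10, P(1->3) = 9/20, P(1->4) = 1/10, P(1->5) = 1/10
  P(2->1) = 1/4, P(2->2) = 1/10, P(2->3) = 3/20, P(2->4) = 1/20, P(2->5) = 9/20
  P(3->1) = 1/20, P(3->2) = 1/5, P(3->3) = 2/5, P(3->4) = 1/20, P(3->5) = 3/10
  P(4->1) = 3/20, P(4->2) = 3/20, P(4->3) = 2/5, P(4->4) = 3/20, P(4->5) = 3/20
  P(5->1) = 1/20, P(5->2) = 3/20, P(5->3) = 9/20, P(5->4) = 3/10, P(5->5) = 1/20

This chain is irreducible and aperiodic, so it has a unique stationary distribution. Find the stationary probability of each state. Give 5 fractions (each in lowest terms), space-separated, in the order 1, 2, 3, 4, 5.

The stationary distribution satisfies pi = pi * P, i.e.:
  pi_1 = 1/4*pi_1 + 1/4*pi_2 + 1/20*pi_3 + 3/20*pi_4 + 1/20*pi_5
  pi_2 = 1/10*pi_1 + 1/10*pi_2 + 1/5*pi_3 + 3/20*pi_4 + 3/20*pi_5
  pi_3 = 9/20*pi_1 + 3/20*pi_2 + 2/5*pi_3 + 2/5*pi_4 + 9/20*pi_5
  pi_4 = 1/10*pi_1 + 1/20*pi_2 + 1/20*pi_3 + 3/20*pi_4 + 3/10*pi_5
  pi_5 = 1/10*pi_1 + 9/20*pi_2 + 3/10*pi_3 + 3/20*pi_4 + 1/20*pi_5
with normalization: pi_1 + pi_2 + pi_3 + pi_4 + pi_5 = 1.

Using the first 4 balance equations plus normalization, the linear system A*pi = b is:
  [-3/4, 1/4, 1/20, 3/20, 1/20] . pi = 0
  [1/10, -9/10, 1/5, 3/20, 3/20] . pi = 0
  [9/20, 3/20, -3/5, 2/5, 9/20] . pi = 0
  [1/10, 1/20, 1/20, -17/20, 3/10] . pi = 0
  [1, 1, 1, 1, 1] . pi = 1

Solving yields:
  pi_1 = 19645/168058
  pi_2 = 13050/84029
  pi_3 = 63571/168058
  pi_4 = 20931/168058
  pi_5 = 37811/168058

Verification (pi * P):
  19645/168058*1/4 + 13050/84029*1/4 + 63571/168058*1/20 + 20931/168058*3/20 + 37811/168058*1/20 = 19645/168058 = pi_1  (ok)
  19645/168058*1/10 + 13050/84029*1/10 + 63571/168058*1/5 + 20931/168058*3/20 + 37811/168058*3/20 = 13050/84029 = pi_2  (ok)
  19645/168058*9/20 + 13050/84029*3/20 + 63571/168058*2/5 + 20931/168058*2/5 + 37811/168058*9/20 = 63571/168058 = pi_3  (ok)
  19645/168058*1/10 + 13050/84029*1/20 + 63571/168058*1/20 + 20931/168058*3/20 + 37811/168058*3/10 = 20931/168058 = pi_4  (ok)
  19645/168058*1/10 + 13050/84029*9/20 + 63571/168058*3/10 + 20931/168058*3/20 + 37811/168058*1/20 = 37811/168058 = pi_5  (ok)

Answer: 19645/168058 13050/84029 63571/168058 20931/168058 37811/168058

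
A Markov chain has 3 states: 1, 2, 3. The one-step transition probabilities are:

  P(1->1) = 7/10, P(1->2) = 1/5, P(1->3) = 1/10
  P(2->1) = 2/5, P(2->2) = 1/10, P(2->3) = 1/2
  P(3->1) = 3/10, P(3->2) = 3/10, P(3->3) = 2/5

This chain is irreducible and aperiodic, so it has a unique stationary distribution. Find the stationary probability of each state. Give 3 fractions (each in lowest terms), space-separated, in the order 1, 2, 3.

The stationary distribution satisfies pi = pi * P, i.e.:
  pi_1 = 7/10*pi_1 + 2/5*pi_2 + 3/10*pi_3
  pi_2 = 1/5*pi_1 + 1/10*pi_2 + 3/10*pi_3
  pi_3 = 1/10*pi_1 + 1/2*pi_2 + 2/5*pi_3
with normalization: pi_1 + pi_2 + pi_3 = 1.

Using the first 2 balance equations plus normalization, the linear system A*pi = b is:
  [-3/10, 2/5, 3/10] . pi = 0
  [1/5, -9/10, 3/10] . pi = 0
  [1, 1, 1] . pi = 1

Solving yields:
  pi_1 = 39/73
  pi_2 = 15/73
  pi_3 = 19/73

Verification (pi * P):
  39/73*7/10 + 15/73*2/5 + 19/73*3/10 = 39/73 = pi_1  (ok)
  39/73*1/5 + 15/73*1/10 + 19/73*3/10 = 15/73 = pi_2  (ok)
  39/73*1/10 + 15/73*1/2 + 19/73*2/5 = 19/73 = pi_3  (ok)

Answer: 39/73 15/73 19/73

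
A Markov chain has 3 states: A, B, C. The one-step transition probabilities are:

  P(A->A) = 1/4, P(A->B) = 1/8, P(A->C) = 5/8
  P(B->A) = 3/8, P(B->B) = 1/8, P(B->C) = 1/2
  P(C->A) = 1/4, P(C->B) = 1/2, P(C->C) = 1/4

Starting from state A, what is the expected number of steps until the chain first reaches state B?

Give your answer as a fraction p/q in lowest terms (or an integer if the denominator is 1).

Let h_i = expected steps to first reach B from state i.
Boundary: h_B = 0.
First-step equations for the other states:
  h_A = 1 + 1/4*h_A + 1/8*h_B + 5/8*h_C
  h_C = 1 + 1/4*h_A + 1/2*h_B + 1/4*h_C

Substituting h_B = 0 and rearranging gives the linear system (I - Q) h = 1:
  [3/4, -5/8] . (h_A, h_C) = 1
  [-1/4, 3/4] . (h_A, h_C) = 1

Solving yields:
  h_A = 44/13
  h_C = 32/13

Starting state is A, so the expected hitting time is h_A = 44/13.

Answer: 44/13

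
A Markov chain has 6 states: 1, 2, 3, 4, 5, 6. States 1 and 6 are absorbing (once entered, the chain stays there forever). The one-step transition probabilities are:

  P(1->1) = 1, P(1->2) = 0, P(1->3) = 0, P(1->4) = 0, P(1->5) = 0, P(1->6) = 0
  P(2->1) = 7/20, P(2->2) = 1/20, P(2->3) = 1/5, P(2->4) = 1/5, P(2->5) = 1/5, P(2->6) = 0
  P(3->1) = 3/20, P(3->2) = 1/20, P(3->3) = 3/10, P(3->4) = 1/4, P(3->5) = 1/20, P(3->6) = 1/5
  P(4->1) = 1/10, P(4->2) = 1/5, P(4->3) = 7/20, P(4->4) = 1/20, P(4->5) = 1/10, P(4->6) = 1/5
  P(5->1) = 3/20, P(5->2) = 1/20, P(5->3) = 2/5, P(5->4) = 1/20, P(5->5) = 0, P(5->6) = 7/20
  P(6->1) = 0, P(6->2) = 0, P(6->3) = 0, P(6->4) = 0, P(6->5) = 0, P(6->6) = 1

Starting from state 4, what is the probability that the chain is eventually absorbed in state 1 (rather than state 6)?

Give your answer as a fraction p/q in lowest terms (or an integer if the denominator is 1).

Let a_i = P(absorbed in 1 | start in state i).
Boundary conditions: a_1 = 1, a_6 = 0.
For each transient state i, a_i = sum_j P(i->j) * a_j:
  a_2 = 7/20*a_1 + 1/20*a_2 + 1/5*a_3 + 1/5*a_4 + 1/5*a_5 + 0*a_6
  a_3 = 3/20*a_1 + 1/20*a_2 + 3/10*a_3 + 1/4*a_4 + 1/20*a_5 + 1/5*a_6
  a_4 = 1/10*a_1 + 1/5*a_2 + 7/20*a_3 + 1/20*a_4 + 1/10*a_5 + 1/5*a_6
  a_5 = 3/20*a_1 + 1/20*a_2 + 2/5*a_3 + 1/20*a_4 + 0*a_5 + 7/20*a_6

Substituting a_1 = 1 and a_6 = 0, rearrange to (I - Q) a = r where r[i] = P(i -> 1):
  [19/20, -1/5, -1/5, -1/5] . (a_2, a_3, a_4, a_5) = 7/20
  [-1/20, 7/10, -1/4, -1/20] . (a_2, a_3, a_4, a_5) = 3/20
  [-1/5, -7/20, 19/20, -1/10] . (a_2, a_3, a_4, a_5) = 1/10
  [-1/20, -2/5, -1/20, 1] . (a_2, a_3, a_4, a_5) = 3/20

Solving yields:
  a_2 = 45743/71923
  a_3 = 32034/71923
  a_4 = 31896/71923
  a_5 = 27484/71923

Starting state is 4, so the absorption probability is a_4 = 31896/71923.

Answer: 31896/71923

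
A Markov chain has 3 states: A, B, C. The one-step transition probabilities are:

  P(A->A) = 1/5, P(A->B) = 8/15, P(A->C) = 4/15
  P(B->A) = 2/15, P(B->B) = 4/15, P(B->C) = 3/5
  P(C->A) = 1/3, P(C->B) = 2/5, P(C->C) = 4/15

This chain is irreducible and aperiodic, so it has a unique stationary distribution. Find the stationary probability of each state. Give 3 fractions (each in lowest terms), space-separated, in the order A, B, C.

The stationary distribution satisfies pi = pi * P, i.e.:
  pi_A = 1/5*pi_A + 2/15*pi_B + 1/3*pi_C
  pi_B = 8/15*pi_A + 4/15*pi_B + 2/5*pi_C
  pi_C = 4/15*pi_A + 3/5*pi_B + 4/15*pi_C
with normalization: pi_A + pi_B + pi_C = 1.

Using the first 2 balance equations plus normalization, the linear system A*pi = b is:
  [-4/5, 2/15, 1/3] . pi = 0
  [8/15, -11/15, 2/5] . pi = 0
  [1, 1, 1] . pi = 1

Solving yields:
  pi_A = 67/295
  pi_B = 112/295
  pi_C = 116/295

Verification (pi * P):
  67/295*1/5 + 112/295*2/15 + 116/295*1/3 = 67/295 = pi_A  (ok)
  67/295*8/15 + 112/295*4/15 + 116/295*2/5 = 112/295 = pi_B  (ok)
  67/295*4/15 + 112/295*3/5 + 116/295*4/15 = 116/295 = pi_C  (ok)

Answer: 67/295 112/295 116/295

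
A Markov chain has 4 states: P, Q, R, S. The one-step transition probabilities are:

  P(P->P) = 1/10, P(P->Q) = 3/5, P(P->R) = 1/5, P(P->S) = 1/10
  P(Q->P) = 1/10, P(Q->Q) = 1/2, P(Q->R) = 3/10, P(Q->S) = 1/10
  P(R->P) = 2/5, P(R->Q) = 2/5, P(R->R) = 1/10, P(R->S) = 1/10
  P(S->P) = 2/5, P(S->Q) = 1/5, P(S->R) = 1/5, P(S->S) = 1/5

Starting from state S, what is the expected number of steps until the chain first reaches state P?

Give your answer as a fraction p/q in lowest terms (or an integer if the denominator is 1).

Let h_i = expected steps to first reach P from state i.
Boundary: h_P = 0.
First-step equations for the other states:
  h_Q = 1 + 1/10*h_P + 1/2*h_Q + 3/10*h_R + 1/10*h_S
  h_R = 1 + 2/5*h_P + 2/5*h_Q + 1/10*h_R + 1/10*h_S
  h_S = 1 + 2/5*h_P + 1/5*h_Q + 1/5*h_R + 1/5*h_S

Substituting h_P = 0 and rearranging gives the linear system (I - Q) h = 1:
  [1/2, -3/10, -1/10] . (h_Q, h_R, h_S) = 1
  [-2/5, 9/10, -1/10] . (h_Q, h_R, h_S) = 1
  [-1/5, -1/5, 4/5] . (h_Q, h_R, h_S) = 1

Solving yields:
  h_Q = 180/37
  h_R = 135/37
  h_S = 125/37

Starting state is S, so the expected hitting time is h_S = 125/37.

Answer: 125/37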